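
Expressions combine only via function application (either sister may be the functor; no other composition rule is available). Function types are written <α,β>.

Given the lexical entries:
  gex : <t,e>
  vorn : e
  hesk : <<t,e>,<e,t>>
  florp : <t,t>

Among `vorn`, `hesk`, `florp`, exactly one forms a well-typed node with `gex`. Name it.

hesk

vorn : e — neither side's domain matches the other.
hesk — combines: hesk : <<t,e>,<e,t>> takes gex : <t,e> as argument, giving <e,t>.
florp : <t,t> — neither side's domain matches the other.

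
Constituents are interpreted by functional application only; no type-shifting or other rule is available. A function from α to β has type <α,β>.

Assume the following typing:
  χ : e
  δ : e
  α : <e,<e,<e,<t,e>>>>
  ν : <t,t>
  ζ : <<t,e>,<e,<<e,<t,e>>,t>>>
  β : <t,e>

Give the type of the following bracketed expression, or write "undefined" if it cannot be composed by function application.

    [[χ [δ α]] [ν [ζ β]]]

[δ α]: α is <e,<e,<e,<t,e>>>>, δ is e; result <e,<e,<t,e>>>.
[χ [δ α]]: [δ α] is <e,<e,<t,e>>>, χ is e; result <e,<t,e>>.
[ζ β]: ζ is <<t,e>,<e,<<e,<t,e>>,t>>>, β is <t,e>; result <e,<<e,<t,e>>,t>>.
At [ν [ζ β]]: neither <t,t> nor <e,<<e,<t,e>>,t>> can take the other as argument; the node is ill-typed.

undefined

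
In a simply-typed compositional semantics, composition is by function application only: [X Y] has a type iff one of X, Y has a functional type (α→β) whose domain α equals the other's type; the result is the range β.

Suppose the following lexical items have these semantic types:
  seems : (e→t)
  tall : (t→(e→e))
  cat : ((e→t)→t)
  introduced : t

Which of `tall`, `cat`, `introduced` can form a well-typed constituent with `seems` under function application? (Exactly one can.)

cat

tall : (t→(e→e)) — neither side's domain matches the other.
cat — combines: cat : ((e→t)→t) takes seems : (e→t) as argument, giving t.
introduced : t — neither side's domain matches the other.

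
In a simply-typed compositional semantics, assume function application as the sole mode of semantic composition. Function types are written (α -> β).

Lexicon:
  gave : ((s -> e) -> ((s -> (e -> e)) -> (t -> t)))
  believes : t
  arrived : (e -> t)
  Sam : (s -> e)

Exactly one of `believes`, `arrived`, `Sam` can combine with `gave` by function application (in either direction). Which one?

believes : t — gave needs (s -> e); believes needs nothing (atomic); neither fits.
arrived : (e -> t) — gave needs (s -> e); arrived needs e; neither fits.
Sam — combines: gave : ((s -> e) -> ((s -> (e -> e)) -> (t -> t))) takes Sam : (s -> e) as argument, giving ((s -> (e -> e)) -> (t -> t)).

Sam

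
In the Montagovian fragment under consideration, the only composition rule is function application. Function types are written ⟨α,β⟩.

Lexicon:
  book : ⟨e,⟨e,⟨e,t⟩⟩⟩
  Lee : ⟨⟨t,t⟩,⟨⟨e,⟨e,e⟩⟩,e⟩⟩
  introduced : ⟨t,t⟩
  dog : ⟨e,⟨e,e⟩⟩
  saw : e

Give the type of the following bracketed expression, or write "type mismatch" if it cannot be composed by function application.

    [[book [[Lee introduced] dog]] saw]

[Lee introduced]: functor Lee : ⟨⟨t,t⟩,⟨⟨e,⟨e,e⟩⟩,e⟩⟩, argument introduced : ⟨t,t⟩; result ⟨⟨e,⟨e,e⟩⟩,e⟩.
[[Lee introduced] dog]: functor [Lee introduced] : ⟨⟨e,⟨e,e⟩⟩,e⟩, argument dog : ⟨e,⟨e,e⟩⟩; result e.
[book [[Lee introduced] dog]]: functor book : ⟨e,⟨e,⟨e,t⟩⟩⟩, argument [[Lee introduced] dog] : e; result ⟨e,⟨e,t⟩⟩.
[[book [[Lee introduced] dog]] saw]: functor [book [[Lee introduced] dog]] : ⟨e,⟨e,t⟩⟩, argument saw : e; result ⟨e,t⟩.

⟨e,t⟩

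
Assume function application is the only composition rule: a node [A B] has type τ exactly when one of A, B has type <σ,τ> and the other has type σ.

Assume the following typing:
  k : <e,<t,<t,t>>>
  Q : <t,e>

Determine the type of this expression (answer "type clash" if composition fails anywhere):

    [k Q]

[k Q]: <e,<t,<t,t>>> and <t,e> cannot combine by function application — type clash.

type clash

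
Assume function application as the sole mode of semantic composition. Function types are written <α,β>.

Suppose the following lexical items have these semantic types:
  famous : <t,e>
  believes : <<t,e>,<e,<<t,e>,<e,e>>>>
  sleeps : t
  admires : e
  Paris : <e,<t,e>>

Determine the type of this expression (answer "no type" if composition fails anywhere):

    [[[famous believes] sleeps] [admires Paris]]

At [famous believes], believes : <<t,e>,<e,<<t,e>,<e,e>>>> takes famous : <t,e>, giving <e,<<t,e>,<e,e>>>.
At [[famous believes] sleeps]: neither <e,<<t,e>,<e,e>>> nor t can take the other as argument; the node is ill-typed.

no type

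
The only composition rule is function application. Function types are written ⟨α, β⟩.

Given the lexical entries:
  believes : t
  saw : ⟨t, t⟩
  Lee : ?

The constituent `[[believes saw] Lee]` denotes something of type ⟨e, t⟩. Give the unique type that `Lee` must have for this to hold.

For [[believes saw] Lee] to have type ⟨e, t⟩ with [believes saw] of type t, Lee must be the function: Lee : ⟨t, ⟨e, t⟩⟩.

⟨t, ⟨e, t⟩⟩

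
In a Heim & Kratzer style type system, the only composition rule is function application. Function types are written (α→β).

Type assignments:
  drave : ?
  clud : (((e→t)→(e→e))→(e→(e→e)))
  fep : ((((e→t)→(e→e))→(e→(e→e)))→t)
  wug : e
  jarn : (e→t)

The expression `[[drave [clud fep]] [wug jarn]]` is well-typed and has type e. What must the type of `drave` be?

At [[drave [clud fep]] [wug jarn]] (required: e): [wug jarn] is t, which is not a function with range e; hence [drave [clud fep]] is the functor — type (t→e).
At [drave [clud fep]] (required: (t→e)): [clud fep] is t, which is not a function with range (t→e); hence drave is the functor — type (t→(t→e)).

(t→(t→e))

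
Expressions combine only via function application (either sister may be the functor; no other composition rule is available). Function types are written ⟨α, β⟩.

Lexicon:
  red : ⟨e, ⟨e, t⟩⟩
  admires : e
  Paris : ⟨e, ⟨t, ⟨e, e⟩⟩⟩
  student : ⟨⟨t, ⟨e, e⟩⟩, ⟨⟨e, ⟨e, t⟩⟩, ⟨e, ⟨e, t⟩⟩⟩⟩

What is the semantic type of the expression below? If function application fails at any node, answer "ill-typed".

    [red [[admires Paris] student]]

[admires Paris]: functor Paris : ⟨e, ⟨t, ⟨e, e⟩⟩⟩, argument admires : e; result ⟨t, ⟨e, e⟩⟩.
[[admires Paris] student]: functor student : ⟨⟨t, ⟨e, e⟩⟩, ⟨⟨e, ⟨e, t⟩⟩, ⟨e, ⟨e, t⟩⟩⟩⟩, argument [admires Paris] : ⟨t, ⟨e, e⟩⟩; result ⟨⟨e, ⟨e, t⟩⟩, ⟨e, ⟨e, t⟩⟩⟩.
[red [[admires Paris] student]]: functor [[admires Paris] student] : ⟨⟨e, ⟨e, t⟩⟩, ⟨e, ⟨e, t⟩⟩⟩, argument red : ⟨e, ⟨e, t⟩⟩; result ⟨e, ⟨e, t⟩⟩.

⟨e, ⟨e, t⟩⟩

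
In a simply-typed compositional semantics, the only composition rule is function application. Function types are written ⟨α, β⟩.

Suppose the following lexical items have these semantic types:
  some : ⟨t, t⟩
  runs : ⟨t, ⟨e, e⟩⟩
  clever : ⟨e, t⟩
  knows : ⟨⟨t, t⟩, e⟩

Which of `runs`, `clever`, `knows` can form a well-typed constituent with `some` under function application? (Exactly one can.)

runs : ⟨t, ⟨e, e⟩⟩ — neither side's domain matches the other.
clever : ⟨e, t⟩ — neither side's domain matches the other.
knows — combines: knows : ⟨⟨t, t⟩, e⟩ takes some : ⟨t, t⟩ as argument, giving e.

knows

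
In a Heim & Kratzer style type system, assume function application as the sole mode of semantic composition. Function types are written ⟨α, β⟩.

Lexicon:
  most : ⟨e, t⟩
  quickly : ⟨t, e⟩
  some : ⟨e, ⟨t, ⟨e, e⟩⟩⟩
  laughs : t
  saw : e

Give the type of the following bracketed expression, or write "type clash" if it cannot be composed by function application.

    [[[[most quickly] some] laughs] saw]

At [most quickly]: neither ⟨e, t⟩ nor ⟨t, e⟩ can take the other as argument; the node is ill-typed.

type clash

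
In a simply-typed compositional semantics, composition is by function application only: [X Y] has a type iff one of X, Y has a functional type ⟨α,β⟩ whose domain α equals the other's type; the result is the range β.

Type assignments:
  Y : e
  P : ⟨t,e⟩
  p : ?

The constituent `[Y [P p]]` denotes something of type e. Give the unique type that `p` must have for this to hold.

[Y [P p]] is required to be e. Y : e cannot yield e as functor, so [P p] : ⟨e,e⟩.
[P p] is required to be ⟨e,e⟩. P : ⟨t,e⟩ cannot yield ⟨e,e⟩ as functor, so p : ⟨⟨t,e⟩,⟨e,e⟩⟩.

⟨⟨t,e⟩,⟨e,e⟩⟩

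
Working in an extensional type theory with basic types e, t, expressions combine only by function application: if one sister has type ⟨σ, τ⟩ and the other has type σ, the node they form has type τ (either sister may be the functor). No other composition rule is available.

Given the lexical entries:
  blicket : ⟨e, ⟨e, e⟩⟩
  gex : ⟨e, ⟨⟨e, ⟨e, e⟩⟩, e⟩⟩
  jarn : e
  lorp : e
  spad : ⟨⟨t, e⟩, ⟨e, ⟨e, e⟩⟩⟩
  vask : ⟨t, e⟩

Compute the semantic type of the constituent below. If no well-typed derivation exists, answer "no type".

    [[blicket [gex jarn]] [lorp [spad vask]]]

e

At [gex jarn], gex : ⟨e, ⟨⟨e, ⟨e, e⟩⟩, e⟩⟩ takes jarn : e, giving ⟨⟨e, ⟨e, e⟩⟩, e⟩.
At [blicket [gex jarn]], [gex jarn] : ⟨⟨e, ⟨e, e⟩⟩, e⟩ takes blicket : ⟨e, ⟨e, e⟩⟩, giving e.
At [spad vask], spad : ⟨⟨t, e⟩, ⟨e, ⟨e, e⟩⟩⟩ takes vask : ⟨t, e⟩, giving ⟨e, ⟨e, e⟩⟩.
At [lorp [spad vask]], [spad vask] : ⟨e, ⟨e, e⟩⟩ takes lorp : e, giving ⟨e, e⟩.
At [[blicket [gex jarn]] [lorp [spad vask]]], [lorp [spad vask]] : ⟨e, e⟩ takes [blicket [gex jarn]] : e, giving e.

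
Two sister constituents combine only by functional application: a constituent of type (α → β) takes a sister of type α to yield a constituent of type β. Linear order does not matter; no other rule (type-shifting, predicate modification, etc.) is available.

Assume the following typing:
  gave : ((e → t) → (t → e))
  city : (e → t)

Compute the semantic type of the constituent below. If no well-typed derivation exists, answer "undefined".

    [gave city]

(t → e)

[gave city] — gave of type ((e → t) → (t → e)) combines with city of type (e → t): type (t → e).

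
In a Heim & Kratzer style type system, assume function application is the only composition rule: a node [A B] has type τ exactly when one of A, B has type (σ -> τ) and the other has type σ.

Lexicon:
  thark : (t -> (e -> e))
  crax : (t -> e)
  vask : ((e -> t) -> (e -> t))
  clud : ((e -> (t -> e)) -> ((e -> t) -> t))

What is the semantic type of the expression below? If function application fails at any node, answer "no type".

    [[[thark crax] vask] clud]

no type

[thark crax]: (t -> (e -> e)) with (t -> e) — neither is a function whose domain matches the other; composition fails here.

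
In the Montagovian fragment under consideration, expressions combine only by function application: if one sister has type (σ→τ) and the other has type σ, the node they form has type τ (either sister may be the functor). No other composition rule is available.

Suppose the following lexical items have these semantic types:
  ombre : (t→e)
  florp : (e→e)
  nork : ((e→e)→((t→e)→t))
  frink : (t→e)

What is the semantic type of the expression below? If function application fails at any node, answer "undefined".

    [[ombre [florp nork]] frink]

[florp nork]: nork is ((e→e)→((t→e)→t)), florp is (e→e); result ((t→e)→t).
[ombre [florp nork]]: [florp nork] is ((t→e)→t), ombre is (t→e); result t.
[[ombre [florp nork]] frink]: frink is (t→e), [ombre [florp nork]] is t; result e.

e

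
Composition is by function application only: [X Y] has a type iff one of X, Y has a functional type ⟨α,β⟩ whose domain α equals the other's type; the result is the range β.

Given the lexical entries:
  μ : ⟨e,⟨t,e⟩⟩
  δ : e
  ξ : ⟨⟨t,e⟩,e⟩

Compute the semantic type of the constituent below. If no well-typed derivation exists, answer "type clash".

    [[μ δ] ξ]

e

[μ δ]: μ is ⟨e,⟨t,e⟩⟩, δ is e; result ⟨t,e⟩.
[[μ δ] ξ]: ξ is ⟨⟨t,e⟩,e⟩, [μ δ] is ⟨t,e⟩; result e.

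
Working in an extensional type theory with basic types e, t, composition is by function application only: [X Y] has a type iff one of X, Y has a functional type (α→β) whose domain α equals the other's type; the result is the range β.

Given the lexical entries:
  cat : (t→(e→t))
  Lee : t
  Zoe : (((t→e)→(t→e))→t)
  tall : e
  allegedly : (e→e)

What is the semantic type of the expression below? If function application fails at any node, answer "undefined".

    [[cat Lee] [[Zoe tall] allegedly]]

[cat Lee]: cat is (t→(e→t)), Lee is t; result (e→t).
At [Zoe tall]: neither (((t→e)→(t→e))→t) nor e can take the other as argument; the node is ill-typed.

undefined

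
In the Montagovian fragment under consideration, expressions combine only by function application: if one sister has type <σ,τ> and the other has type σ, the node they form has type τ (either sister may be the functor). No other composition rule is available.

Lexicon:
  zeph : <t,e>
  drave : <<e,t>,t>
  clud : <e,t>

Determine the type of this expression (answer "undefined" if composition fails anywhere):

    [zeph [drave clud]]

[drave clud] — drave of type <<e,t>,t> combines with clud of type <e,t>: type t.
[zeph [drave clud]] — zeph of type <t,e> combines with [drave clud] of type t: type e.

e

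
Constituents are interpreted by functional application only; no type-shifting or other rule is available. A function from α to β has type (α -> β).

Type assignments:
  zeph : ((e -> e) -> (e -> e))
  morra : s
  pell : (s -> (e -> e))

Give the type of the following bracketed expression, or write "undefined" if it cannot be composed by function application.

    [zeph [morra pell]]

(e -> e)

[morra pell]: functor pell : (s -> (e -> e)), argument morra : s; result (e -> e).
[zeph [morra pell]]: functor zeph : ((e -> e) -> (e -> e)), argument [morra pell] : (e -> e); result (e -> e).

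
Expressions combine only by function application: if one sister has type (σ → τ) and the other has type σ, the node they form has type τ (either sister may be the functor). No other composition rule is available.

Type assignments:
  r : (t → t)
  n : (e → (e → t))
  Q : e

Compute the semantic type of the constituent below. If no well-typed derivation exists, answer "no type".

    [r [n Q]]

no type

[n Q]: functor n : (e → (e → t)), argument Q : e; result (e → t).
At [r [n Q]]: neither (t → t) nor (e → t) can take the other as argument; the node is ill-typed.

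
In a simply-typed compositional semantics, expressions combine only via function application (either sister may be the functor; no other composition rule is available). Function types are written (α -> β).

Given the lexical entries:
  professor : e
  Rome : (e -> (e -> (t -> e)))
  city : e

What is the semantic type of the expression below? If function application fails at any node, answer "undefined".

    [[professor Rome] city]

[professor Rome] — Rome of type (e -> (e -> (t -> e))) combines with professor of type e: type (e -> (t -> e)).
[[professor Rome] city] — [professor Rome] of type (e -> (t -> e)) combines with city of type e: type (t -> e).

(t -> e)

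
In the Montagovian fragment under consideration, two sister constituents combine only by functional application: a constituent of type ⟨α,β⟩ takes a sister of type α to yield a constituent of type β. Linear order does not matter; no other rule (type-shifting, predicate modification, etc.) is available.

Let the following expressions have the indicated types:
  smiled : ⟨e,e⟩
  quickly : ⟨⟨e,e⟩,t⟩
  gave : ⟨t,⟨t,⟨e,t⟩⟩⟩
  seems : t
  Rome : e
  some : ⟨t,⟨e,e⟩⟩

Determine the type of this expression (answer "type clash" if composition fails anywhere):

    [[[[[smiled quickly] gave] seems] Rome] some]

⟨e,e⟩

At [smiled quickly], quickly : ⟨⟨e,e⟩,t⟩ takes smiled : ⟨e,e⟩, giving t.
At [[smiled quickly] gave], gave : ⟨t,⟨t,⟨e,t⟩⟩⟩ takes [smiled quickly] : t, giving ⟨t,⟨e,t⟩⟩.
At [[[smiled quickly] gave] seems], [[smiled quickly] gave] : ⟨t,⟨e,t⟩⟩ takes seems : t, giving ⟨e,t⟩.
At [[[[smiled quickly] gave] seems] Rome], [[[smiled quickly] gave] seems] : ⟨e,t⟩ takes Rome : e, giving t.
At [[[[[smiled quickly] gave] seems] Rome] some], some : ⟨t,⟨e,e⟩⟩ takes [[[[smiled quickly] gave] seems] Rome] : t, giving ⟨e,e⟩.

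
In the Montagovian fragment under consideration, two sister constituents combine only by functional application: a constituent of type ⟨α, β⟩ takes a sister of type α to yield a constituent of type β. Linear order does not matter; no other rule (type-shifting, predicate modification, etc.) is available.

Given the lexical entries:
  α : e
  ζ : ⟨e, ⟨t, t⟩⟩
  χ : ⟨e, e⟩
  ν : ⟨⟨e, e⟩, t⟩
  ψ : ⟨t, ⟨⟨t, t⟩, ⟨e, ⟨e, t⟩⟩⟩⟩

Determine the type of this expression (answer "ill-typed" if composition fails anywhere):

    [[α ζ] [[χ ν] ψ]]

[α ζ]: functor ζ : ⟨e, ⟨t, t⟩⟩, argument α : e; result ⟨t, t⟩.
[χ ν]: functor ν : ⟨⟨e, e⟩, t⟩, argument χ : ⟨e, e⟩; result t.
[[χ ν] ψ]: functor ψ : ⟨t, ⟨⟨t, t⟩, ⟨e, ⟨e, t⟩⟩⟩⟩, argument [χ ν] : t; result ⟨⟨t, t⟩, ⟨e, ⟨e, t⟩⟩⟩.
[[α ζ] [[χ ν] ψ]]: functor [[χ ν] ψ] : ⟨⟨t, t⟩, ⟨e, ⟨e, t⟩⟩⟩, argument [α ζ] : ⟨t, t⟩; result ⟨e, ⟨e, t⟩⟩.

⟨e, ⟨e, t⟩⟩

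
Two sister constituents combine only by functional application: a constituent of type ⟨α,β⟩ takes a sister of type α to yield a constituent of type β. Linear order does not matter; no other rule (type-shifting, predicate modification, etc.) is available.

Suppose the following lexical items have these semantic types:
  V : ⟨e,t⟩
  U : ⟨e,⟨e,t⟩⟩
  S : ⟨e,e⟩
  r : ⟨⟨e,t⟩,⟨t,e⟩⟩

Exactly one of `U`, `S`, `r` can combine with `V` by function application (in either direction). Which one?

r

U : ⟨e,⟨e,t⟩⟩ — neither side's domain matches the other.
S : ⟨e,e⟩ — neither side's domain matches the other.
r — combines: r : ⟨⟨e,t⟩,⟨t,e⟩⟩ takes V : ⟨e,t⟩ as argument, giving ⟨t,e⟩.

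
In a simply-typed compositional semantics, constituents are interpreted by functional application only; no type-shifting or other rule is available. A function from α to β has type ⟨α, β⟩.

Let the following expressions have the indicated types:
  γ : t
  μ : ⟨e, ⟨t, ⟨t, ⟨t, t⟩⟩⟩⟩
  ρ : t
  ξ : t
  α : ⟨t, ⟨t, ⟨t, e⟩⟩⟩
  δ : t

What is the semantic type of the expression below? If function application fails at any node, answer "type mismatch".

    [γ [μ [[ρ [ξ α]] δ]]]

[ξ α]: ⟨t, ⟨t, ⟨t, e⟩⟩⟩ applied to t yields ⟨t, ⟨t, e⟩⟩.
[ρ [ξ α]]: ⟨t, ⟨t, e⟩⟩ applied to t yields ⟨t, e⟩.
[[ρ [ξ α]] δ]: ⟨t, e⟩ applied to t yields e.
[μ [[ρ [ξ α]] δ]]: ⟨e, ⟨t, ⟨t, ⟨t, t⟩⟩⟩⟩ applied to e yields ⟨t, ⟨t, ⟨t, t⟩⟩⟩.
[γ [μ [[ρ [ξ α]] δ]]]: ⟨t, ⟨t, ⟨t, t⟩⟩⟩ applied to t yields ⟨t, ⟨t, t⟩⟩.

⟨t, ⟨t, t⟩⟩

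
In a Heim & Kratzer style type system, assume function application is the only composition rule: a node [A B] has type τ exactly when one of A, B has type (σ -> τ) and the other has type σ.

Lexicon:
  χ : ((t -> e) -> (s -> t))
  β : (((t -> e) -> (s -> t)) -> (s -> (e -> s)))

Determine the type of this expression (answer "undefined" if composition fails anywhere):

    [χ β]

(s -> (e -> s))

[χ β] — β of type (((t -> e) -> (s -> t)) -> (s -> (e -> s))) combines with χ of type ((t -> e) -> (s -> t)): type (s -> (e -> s)).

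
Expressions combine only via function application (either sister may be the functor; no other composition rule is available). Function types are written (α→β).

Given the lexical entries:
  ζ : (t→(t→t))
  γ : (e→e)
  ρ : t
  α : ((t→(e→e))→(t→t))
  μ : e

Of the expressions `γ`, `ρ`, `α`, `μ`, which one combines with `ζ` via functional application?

ρ

γ : (e→e) — neither side's domain matches the other.
ρ — combines: ζ : (t→(t→t)) takes ρ : t as argument, giving (t→t).
α : ((t→(e→e))→(t→t)) — neither side's domain matches the other.
μ : e — neither side's domain matches the other.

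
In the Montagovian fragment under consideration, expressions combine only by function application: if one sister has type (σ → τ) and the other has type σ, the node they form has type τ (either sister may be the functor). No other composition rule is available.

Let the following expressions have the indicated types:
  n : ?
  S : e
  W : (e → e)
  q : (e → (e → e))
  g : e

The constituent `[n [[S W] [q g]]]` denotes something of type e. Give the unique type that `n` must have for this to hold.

For [n [[S W] [q g]]] to have type e with [[S W] [q g]] of type e, n must be the function: n : (e → e).

(e → e)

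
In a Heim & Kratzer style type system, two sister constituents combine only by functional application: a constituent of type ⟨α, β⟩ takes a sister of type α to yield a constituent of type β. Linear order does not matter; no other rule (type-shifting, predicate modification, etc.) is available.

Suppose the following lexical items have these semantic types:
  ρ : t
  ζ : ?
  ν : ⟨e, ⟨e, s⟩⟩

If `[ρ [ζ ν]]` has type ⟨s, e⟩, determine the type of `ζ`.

⟨⟨e, ⟨e, s⟩⟩, ⟨t, ⟨s, e⟩⟩⟩

[ρ [ζ ν]] must have type ⟨s, e⟩. The sister ρ has type t; that is not a function onto ⟨s, e⟩, so [ζ ν] must be the functor, of type ⟨t, ⟨s, e⟩⟩.
[ζ ν] must have type ⟨t, ⟨s, e⟩⟩. The sister ν has type ⟨e, ⟨e, s⟩⟩; that is not a function onto ⟨t, ⟨s, e⟩⟩, so ζ must be the functor, of type ⟨⟨e, ⟨e, s⟩⟩, ⟨t, ⟨s, e⟩⟩⟩.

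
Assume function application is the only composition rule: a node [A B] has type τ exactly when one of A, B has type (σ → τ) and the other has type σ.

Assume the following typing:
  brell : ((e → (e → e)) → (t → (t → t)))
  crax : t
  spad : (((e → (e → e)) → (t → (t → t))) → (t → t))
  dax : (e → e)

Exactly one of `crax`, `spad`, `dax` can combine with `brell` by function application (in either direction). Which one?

spad

crax : t — does not combine with brell.
spad — combines: spad : (((e → (e → e)) → (t → (t → t))) → (t → t)) takes brell : ((e → (e → e)) → (t → (t → t))) as argument, giving (t → t).
dax : (e → e) — does not combine with brell.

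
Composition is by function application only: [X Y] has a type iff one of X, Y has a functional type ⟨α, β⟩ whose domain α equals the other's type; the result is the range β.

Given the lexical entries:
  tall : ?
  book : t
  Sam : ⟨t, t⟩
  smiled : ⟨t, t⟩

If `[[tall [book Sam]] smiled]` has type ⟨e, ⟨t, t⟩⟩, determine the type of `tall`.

⟨t, ⟨⟨t, t⟩, ⟨e, ⟨t, t⟩⟩⟩⟩

[[tall [book Sam]] smiled] is required to be ⟨e, ⟨t, t⟩⟩. smiled : ⟨t, t⟩ cannot yield ⟨e, ⟨t, t⟩⟩ as functor, so [tall [book Sam]] : ⟨⟨t, t⟩, ⟨e, ⟨t, t⟩⟩⟩.
[tall [book Sam]] is required to be ⟨⟨t, t⟩, ⟨e, ⟨t, t⟩⟩⟩. [book Sam] : t cannot yield ⟨⟨t, t⟩, ⟨e, ⟨t, t⟩⟩⟩ as functor, so tall : ⟨t, ⟨⟨t, t⟩, ⟨e, ⟨t, t⟩⟩⟩⟩.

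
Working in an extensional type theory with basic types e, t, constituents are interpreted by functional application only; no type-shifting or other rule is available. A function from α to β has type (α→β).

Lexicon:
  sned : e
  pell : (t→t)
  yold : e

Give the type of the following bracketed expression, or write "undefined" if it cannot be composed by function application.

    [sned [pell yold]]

[pell yold]: (t→t) and e cannot combine by function application — type clash.

undefined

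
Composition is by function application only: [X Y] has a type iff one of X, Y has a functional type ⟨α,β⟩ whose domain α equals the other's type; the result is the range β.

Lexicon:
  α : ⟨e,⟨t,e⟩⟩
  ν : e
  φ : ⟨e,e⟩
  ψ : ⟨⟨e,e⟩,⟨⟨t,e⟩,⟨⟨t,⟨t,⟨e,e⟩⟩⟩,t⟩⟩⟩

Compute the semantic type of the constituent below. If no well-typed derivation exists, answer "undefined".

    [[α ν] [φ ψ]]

⟨⟨t,⟨t,⟨e,e⟩⟩⟩,t⟩

[α ν]: ⟨e,⟨t,e⟩⟩ applied to e yields ⟨t,e⟩.
[φ ψ]: ⟨⟨e,e⟩,⟨⟨t,e⟩,⟨⟨t,⟨t,⟨e,e⟩⟩⟩,t⟩⟩⟩ applied to ⟨e,e⟩ yields ⟨⟨t,e⟩,⟨⟨t,⟨t,⟨e,e⟩⟩⟩,t⟩⟩.
[[α ν] [φ ψ]]: ⟨⟨t,e⟩,⟨⟨t,⟨t,⟨e,e⟩⟩⟩,t⟩⟩ applied to ⟨t,e⟩ yields ⟨⟨t,⟨t,⟨e,e⟩⟩⟩,t⟩.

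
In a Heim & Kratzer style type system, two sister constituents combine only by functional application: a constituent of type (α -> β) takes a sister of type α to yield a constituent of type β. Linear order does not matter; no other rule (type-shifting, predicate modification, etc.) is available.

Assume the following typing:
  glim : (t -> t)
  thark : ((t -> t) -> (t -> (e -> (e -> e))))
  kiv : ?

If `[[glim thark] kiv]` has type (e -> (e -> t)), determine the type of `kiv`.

((t -> (e -> (e -> e))) -> (e -> (e -> t)))

At [[glim thark] kiv] (required: (e -> (e -> t))): [glim thark] is (t -> (e -> (e -> e))), which is not a function with range (e -> (e -> t)); hence kiv is the functor — type ((t -> (e -> (e -> e))) -> (e -> (e -> t))).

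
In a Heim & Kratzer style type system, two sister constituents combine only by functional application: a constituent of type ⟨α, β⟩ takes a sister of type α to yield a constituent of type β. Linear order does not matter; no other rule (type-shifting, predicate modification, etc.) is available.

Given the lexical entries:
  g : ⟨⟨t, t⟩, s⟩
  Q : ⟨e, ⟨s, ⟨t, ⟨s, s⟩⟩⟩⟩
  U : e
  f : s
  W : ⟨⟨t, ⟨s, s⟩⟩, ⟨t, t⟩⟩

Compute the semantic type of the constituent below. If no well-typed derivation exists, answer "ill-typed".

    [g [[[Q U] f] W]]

s

[Q U] — Q of type ⟨e, ⟨s, ⟨t, ⟨s, s⟩⟩⟩⟩ combines with U of type e: type ⟨s, ⟨t, ⟨s, s⟩⟩⟩.
[[Q U] f] — [Q U] of type ⟨s, ⟨t, ⟨s, s⟩⟩⟩ combines with f of type s: type ⟨t, ⟨s, s⟩⟩.
[[[Q U] f] W] — W of type ⟨⟨t, ⟨s, s⟩⟩, ⟨t, t⟩⟩ combines with [[Q U] f] of type ⟨t, ⟨s, s⟩⟩: type ⟨t, t⟩.
[g [[[Q U] f] W]] — g of type ⟨⟨t, t⟩, s⟩ combines with [[[Q U] f] W] of type ⟨t, t⟩: type s.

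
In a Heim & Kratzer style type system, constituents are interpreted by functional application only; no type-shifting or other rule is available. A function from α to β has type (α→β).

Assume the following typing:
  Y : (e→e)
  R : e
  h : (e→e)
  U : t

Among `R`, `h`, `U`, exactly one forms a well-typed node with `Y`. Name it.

R

R — combines: Y : (e→e) takes R : e as argument, giving e.
h : (e→e) — does not combine with Y.
U : t — does not combine with Y.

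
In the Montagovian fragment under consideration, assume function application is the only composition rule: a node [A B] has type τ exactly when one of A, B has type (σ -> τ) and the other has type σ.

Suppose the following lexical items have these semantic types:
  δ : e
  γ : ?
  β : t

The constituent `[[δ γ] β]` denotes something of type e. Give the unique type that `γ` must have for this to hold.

(e -> (t -> e))

At [[δ γ] β] (required: e): β is t, which is not a function with range e; hence [δ γ] is the functor — type (t -> e).
At [δ γ] (required: (t -> e)): δ is e, which is not a function with range (t -> e); hence γ is the functor — type (e -> (t -> e)).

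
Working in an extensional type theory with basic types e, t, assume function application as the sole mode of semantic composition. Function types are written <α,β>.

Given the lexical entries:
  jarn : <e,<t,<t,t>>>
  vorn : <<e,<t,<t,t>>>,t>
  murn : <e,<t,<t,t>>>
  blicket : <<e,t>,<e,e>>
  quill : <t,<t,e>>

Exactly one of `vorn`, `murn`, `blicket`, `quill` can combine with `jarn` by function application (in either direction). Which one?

vorn — combines: vorn : <<e,<t,<t,t>>>,t> takes jarn : <e,<t,<t,t>>> as argument, giving t.
murn : <e,<t,<t,t>>> — jarn needs e; murn needs e; neither fits.
blicket : <<e,t>,<e,e>> — jarn needs e; blicket needs <e,t>; neither fits.
quill : <t,<t,e>> — jarn needs e; quill needs t; neither fits.

vorn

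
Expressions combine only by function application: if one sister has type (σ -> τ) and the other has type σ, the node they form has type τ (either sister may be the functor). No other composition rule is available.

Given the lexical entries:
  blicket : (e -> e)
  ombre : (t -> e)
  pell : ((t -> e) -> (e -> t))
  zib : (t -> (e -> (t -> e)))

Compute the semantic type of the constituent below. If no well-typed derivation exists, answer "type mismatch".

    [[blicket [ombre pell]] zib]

[ombre pell] — pell of type ((t -> e) -> (e -> t)) combines with ombre of type (t -> e): type (e -> t).
[blicket [ombre pell]]: (e -> e) with (e -> t) — neither is a function whose domain matches the other; composition fails here.

type mismatch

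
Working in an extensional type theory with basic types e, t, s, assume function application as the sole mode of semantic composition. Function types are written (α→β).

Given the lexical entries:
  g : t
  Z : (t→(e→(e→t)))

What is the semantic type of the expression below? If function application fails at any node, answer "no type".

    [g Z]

[g Z]: (t→(e→(e→t))) applied to t yields (e→(e→t)).

(e→(e→t))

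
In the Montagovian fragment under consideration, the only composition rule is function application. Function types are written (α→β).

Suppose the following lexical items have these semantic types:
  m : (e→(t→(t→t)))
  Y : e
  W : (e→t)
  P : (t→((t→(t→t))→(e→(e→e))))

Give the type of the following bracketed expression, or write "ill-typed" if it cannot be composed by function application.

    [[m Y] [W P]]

ill-typed

[m Y]: (e→(t→(t→t))) applied to e yields (t→(t→t)).
[W P]: (e→t) with (t→((t→(t→t))→(e→(e→e)))) — neither is a function whose domain matches the other; composition fails here.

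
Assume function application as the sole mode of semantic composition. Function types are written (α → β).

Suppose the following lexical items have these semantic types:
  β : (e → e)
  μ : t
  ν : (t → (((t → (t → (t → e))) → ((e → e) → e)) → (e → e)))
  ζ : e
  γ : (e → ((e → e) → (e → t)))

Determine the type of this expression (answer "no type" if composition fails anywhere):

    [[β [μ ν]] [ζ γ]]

At [μ ν], ν : (t → (((t → (t → (t → e))) → ((e → e) → e)) → (e → e))) takes μ : t, giving (((t → (t → (t → e))) → ((e → e) → e)) → (e → e)).
[β [μ ν]]: (e → e) and (((t → (t → (t → e))) → ((e → e) → e)) → (e → e)) cannot combine by function application — type clash.

no type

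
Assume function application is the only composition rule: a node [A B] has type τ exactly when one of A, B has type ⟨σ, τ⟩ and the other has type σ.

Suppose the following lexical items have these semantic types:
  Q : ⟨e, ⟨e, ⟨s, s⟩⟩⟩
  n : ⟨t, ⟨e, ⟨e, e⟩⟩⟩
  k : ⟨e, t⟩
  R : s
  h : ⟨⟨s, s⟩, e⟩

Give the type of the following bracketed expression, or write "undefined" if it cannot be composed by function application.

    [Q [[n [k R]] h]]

undefined

At [k R]: neither ⟨e, t⟩ nor s can take the other as argument; the node is ill-typed.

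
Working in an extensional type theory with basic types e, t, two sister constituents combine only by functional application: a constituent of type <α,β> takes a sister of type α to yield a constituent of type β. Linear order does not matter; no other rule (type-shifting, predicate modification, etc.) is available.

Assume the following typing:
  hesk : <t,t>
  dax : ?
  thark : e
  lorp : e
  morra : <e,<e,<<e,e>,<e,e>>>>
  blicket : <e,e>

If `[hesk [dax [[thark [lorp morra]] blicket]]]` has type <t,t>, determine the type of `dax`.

For [hesk [dax [[thark [lorp morra]] blicket]]] to have type <t,t> with hesk of type <t,t>, [dax [[thark [lorp morra]] blicket]] must be the function: [dax [[thark [lorp morra]] blicket]] : <<t,t>,<t,t>>.
For [dax [[thark [lorp morra]] blicket]] to have type <<t,t>,<t,t>> with [[thark [lorp morra]] blicket] of type <e,e>, dax must be the function: dax : <<e,e>,<<t,t>,<t,t>>>.

<<e,e>,<<t,t>,<t,t>>>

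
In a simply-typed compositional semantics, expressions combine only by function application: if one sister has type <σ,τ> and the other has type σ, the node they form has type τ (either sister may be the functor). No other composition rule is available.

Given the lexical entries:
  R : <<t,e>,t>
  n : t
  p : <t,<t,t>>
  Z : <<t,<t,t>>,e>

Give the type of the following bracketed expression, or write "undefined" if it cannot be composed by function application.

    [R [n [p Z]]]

At [p Z], Z : <<t,<t,t>>,e> takes p : <t,<t,t>>, giving e.
At [n [p Z]]: neither t nor e can take the other as argument; the node is ill-typed.

undefined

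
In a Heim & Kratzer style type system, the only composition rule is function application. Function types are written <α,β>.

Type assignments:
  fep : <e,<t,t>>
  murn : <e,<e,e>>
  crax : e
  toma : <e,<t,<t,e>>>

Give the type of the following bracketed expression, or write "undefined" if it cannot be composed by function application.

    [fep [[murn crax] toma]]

[murn crax]: <e,<e,e>> applied to e yields <e,e>.
[[murn crax] toma]: <e,e> and <e,<t,<t,e>>> cannot combine by function application — type clash.

undefined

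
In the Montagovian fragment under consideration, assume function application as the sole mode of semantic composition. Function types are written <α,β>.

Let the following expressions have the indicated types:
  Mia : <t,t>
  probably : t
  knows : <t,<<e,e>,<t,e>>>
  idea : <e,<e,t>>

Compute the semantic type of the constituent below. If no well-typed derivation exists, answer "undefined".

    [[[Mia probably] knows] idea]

[Mia probably]: functor Mia : <t,t>, argument probably : t; result t.
[[Mia probably] knows]: functor knows : <t,<<e,e>,<t,e>>>, argument [Mia probably] : t; result <<e,e>,<t,e>>.
[[[Mia probably] knows] idea]: <<e,e>,<t,e>> and <e,<e,t>> cannot combine by function application — type clash.

undefined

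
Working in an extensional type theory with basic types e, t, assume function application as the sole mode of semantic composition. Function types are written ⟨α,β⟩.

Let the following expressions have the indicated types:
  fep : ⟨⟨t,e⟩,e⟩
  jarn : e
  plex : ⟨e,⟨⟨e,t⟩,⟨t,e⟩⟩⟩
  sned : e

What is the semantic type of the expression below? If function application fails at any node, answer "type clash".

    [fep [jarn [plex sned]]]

type clash

[plex sned]: functor plex : ⟨e,⟨⟨e,t⟩,⟨t,e⟩⟩⟩, argument sned : e; result ⟨⟨e,t⟩,⟨t,e⟩⟩.
At [jarn [plex sned]]: neither e nor ⟨⟨e,t⟩,⟨t,e⟩⟩ can take the other as argument; the node is ill-typed.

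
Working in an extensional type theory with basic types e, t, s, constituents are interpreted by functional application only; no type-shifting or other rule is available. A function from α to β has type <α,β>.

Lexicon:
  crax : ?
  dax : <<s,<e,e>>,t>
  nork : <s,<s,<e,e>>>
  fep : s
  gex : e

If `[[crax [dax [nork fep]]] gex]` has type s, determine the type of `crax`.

<t,<e,s>>

At [[crax [dax [nork fep]]] gex] (required: s): gex is e, which is not a function with range s; hence [crax [dax [nork fep]]] is the functor — type <e,s>.
At [crax [dax [nork fep]]] (required: <e,s>): [dax [nork fep]] is t, which is not a function with range <e,s>; hence crax is the functor — type <t,<e,s>>.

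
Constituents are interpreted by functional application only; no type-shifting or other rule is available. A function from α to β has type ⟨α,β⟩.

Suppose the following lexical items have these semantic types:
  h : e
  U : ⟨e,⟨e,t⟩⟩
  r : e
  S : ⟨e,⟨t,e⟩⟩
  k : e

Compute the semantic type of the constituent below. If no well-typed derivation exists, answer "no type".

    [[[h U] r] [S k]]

At [h U], U : ⟨e,⟨e,t⟩⟩ takes h : e, giving ⟨e,t⟩.
At [[h U] r], [h U] : ⟨e,t⟩ takes r : e, giving t.
At [S k], S : ⟨e,⟨t,e⟩⟩ takes k : e, giving ⟨t,e⟩.
At [[[h U] r] [S k]], [S k] : ⟨t,e⟩ takes [[h U] r] : t, giving e.

e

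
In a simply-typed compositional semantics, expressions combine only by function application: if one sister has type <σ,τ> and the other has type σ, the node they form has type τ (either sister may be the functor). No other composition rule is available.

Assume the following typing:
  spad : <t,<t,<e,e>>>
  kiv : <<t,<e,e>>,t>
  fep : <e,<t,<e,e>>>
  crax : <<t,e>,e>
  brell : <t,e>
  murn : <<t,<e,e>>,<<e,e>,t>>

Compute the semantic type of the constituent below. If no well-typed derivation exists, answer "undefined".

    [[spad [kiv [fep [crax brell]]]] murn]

[crax brell]: crax is <<t,e>,e>, brell is <t,e>; result e.
[fep [crax brell]]: fep is <e,<t,<e,e>>>, [crax brell] is e; result <t,<e,e>>.
[kiv [fep [crax brell]]]: kiv is <<t,<e,e>>,t>, [fep [crax brell]] is <t,<e,e>>; result t.
[spad [kiv [fep [crax brell]]]]: spad is <t,<t,<e,e>>>, [kiv [fep [crax brell]]] is t; result <t,<e,e>>.
[[spad [kiv [fep [crax brell]]]] murn]: murn is <<t,<e,e>>,<<e,e>,t>>, [spad [kiv [fep [crax brell]]]] is <t,<e,e>>; result <<e,e>,t>.

<<e,e>,t>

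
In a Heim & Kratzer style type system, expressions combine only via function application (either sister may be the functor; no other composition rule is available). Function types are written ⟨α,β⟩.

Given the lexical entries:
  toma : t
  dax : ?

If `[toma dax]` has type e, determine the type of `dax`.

⟨t,e⟩

[toma dax] must have type e. The sister toma has type t; that is not a function onto e, so dax must be the functor, of type ⟨t,e⟩.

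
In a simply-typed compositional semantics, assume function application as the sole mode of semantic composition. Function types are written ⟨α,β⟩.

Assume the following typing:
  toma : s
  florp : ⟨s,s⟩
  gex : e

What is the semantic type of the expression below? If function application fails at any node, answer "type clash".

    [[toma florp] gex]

[toma florp]: florp is ⟨s,s⟩, toma is s; result s.
At [[toma florp] gex]: neither s nor e can take the other as argument; the node is ill-typed.

type clash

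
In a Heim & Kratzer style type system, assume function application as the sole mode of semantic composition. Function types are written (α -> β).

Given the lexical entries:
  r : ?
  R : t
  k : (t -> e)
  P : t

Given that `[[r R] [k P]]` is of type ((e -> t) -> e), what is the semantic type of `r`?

(t -> (e -> ((e -> t) -> e)))

For [[r R] [k P]] to have type ((e -> t) -> e) with [k P] of type e, [r R] must be the function: [r R] : (e -> ((e -> t) -> e)).
For [r R] to have type (e -> ((e -> t) -> e)) with R of type t, r must be the function: r : (t -> (e -> ((e -> t) -> e))).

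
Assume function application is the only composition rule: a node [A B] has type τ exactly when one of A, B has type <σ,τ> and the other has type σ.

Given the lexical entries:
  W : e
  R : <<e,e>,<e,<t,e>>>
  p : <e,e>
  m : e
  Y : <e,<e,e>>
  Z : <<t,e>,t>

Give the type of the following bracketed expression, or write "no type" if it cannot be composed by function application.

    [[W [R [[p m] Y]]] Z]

[p m] — p of type <e,e> combines with m of type e: type e.
[[p m] Y] — Y of type <e,<e,e>> combines with [p m] of type e: type <e,e>.
[R [[p m] Y]] — R of type <<e,e>,<e,<t,e>>> combines with [[p m] Y] of type <e,e>: type <e,<t,e>>.
[W [R [[p m] Y]]] — [R [[p m] Y]] of type <e,<t,e>> combines with W of type e: type <t,e>.
[[W [R [[p m] Y]]] Z] — Z of type <<t,e>,t> combines with [W [R [[p m] Y]]] of type <t,e>: type t.

t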